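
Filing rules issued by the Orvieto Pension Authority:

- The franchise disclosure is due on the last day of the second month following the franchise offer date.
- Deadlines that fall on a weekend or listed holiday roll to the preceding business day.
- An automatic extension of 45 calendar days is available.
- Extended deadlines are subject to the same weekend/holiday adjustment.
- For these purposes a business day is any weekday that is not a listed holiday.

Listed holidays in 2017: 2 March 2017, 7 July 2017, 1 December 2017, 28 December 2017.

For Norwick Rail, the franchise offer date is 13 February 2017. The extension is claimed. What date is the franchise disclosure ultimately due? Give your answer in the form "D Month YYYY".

12 June 2017

2 months after 13 February 2017 falls in April 2017; the last day of that month is 30 April 2017.
Because 30 April 2017 is a Sunday, the deadline becomes 28 April 2017 (Friday).
Applying the 45-calendar-day extension: 28 April 2017 + 45 days = 12 June 2017.
Since 12 June 2017 is a Monday and not a holiday, the date is unchanged.
So the filing is due 12 June 2017.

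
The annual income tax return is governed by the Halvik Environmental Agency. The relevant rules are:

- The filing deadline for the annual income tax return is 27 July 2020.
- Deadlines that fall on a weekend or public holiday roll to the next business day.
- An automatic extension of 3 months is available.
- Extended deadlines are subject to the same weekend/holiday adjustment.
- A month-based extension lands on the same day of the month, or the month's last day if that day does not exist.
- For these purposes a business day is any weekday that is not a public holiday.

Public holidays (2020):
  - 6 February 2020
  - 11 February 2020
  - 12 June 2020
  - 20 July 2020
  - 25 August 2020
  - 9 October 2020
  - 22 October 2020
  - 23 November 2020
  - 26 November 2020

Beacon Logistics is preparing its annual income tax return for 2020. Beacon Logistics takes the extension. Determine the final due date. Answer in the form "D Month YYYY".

27 October 2020

Start from the fixed due date, 27 July 2020.
Since 27 July 2020 is a Monday and not a holiday, the date is unchanged.
The 3 months extension carries 27 July 2020 to 27 October 2020.
27 October 2020 (Tuesday) is already a business day.
Deadline: 27 October 2020.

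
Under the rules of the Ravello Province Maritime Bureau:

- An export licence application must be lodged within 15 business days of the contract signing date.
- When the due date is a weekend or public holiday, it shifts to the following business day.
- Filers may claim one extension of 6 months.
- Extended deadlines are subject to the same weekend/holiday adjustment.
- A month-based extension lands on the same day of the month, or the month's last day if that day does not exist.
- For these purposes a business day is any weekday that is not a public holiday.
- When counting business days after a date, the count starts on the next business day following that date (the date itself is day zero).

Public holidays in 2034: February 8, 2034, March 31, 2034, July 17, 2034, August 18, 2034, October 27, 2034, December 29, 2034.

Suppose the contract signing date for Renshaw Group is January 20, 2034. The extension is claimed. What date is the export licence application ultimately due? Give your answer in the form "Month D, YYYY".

Counting 15 business days after January 20, 2034 (skipping weekends and listed holidays) reaches February 13, 2034.
February 13, 2034 is a Monday and not a listed holiday, so it stands.
Add 6 months to February 13, 2034: August 13, 2034.
August 13, 2034 falls on a Sunday. Rolling to the next business day gives August 14, 2034, a Monday.
Final deadline: August 14, 2034.

August 14, 2034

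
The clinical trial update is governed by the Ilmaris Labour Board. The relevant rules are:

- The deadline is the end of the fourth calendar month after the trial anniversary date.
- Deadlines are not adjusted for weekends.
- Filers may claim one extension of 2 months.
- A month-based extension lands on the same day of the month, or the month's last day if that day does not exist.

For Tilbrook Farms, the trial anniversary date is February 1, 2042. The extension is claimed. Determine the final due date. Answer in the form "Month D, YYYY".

August 30, 2042

4 months after February 1, 2042 is June 2042; that month ends on June 30, 2042.
June 30, 2042 is a Monday; no weekend or holiday adjustment applies.
Applying the 2 months extension: 2 months after June 30, 2042 is August 30, 2042.
August 30, 2042 falls on a Saturday. The rules make no weekend/holiday allowance, so it remains August 30, 2042.
The final due date is August 30, 2042.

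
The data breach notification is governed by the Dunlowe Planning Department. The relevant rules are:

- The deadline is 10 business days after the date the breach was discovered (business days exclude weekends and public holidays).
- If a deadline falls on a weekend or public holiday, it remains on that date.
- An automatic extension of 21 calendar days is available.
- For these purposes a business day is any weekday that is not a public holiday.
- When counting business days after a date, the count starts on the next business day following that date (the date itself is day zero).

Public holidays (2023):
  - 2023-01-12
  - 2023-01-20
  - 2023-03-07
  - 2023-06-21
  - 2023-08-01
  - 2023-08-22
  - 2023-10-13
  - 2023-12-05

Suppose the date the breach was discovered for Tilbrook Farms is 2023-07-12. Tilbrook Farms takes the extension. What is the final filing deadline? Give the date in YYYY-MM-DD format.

Counting 10 business days after 2023-07-12 (skipping weekends and listed holidays) reaches 2023-07-26.
No adjustment is made for weekends or holidays, so 2023-07-26 stands.
Add the 21 calendar-day extension to 2023-07-26: 2023-08-16.
No adjustment is made for weekends or holidays, so 2023-08-16 stands.
Final deadline: 2023-08-16.

2023-08-16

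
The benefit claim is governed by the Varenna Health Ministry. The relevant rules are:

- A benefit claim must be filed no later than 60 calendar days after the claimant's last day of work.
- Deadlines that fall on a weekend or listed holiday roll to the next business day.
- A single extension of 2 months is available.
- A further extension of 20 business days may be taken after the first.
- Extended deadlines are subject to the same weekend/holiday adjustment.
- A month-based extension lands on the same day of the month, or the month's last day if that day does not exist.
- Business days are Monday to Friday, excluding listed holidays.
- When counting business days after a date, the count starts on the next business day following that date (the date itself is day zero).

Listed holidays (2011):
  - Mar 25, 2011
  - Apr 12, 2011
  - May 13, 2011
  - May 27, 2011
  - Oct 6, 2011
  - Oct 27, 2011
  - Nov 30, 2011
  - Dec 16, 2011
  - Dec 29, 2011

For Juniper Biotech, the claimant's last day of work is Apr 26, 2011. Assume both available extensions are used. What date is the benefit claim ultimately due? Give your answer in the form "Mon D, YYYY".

60 calendar days after Apr 26, 2011 is Jun 25, 2011.
Jun 25, 2011 is a Saturday; the next business day is Jun 27, 2011 (Monday).
Add 2 months to Jun 27, 2011: Aug 27, 2011.
Aug 27, 2011 falls on a Saturday. Rolling to the next business day gives Aug 29, 2011, a Monday.
Counting 20 further business days from Aug 29, 2011 reaches Sep 26, 2011.
Sep 26, 2011 falls on a Monday, which is a business day, so no adjustment is needed.
So the filing is due Sep 26, 2011.

Sep 26, 2011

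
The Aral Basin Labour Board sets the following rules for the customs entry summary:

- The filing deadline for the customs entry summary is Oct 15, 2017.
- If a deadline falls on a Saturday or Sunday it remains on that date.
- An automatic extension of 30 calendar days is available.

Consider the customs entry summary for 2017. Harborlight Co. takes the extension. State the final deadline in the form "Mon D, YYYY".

The stated deadline is Oct 15, 2017.
Oct 15, 2017 is a Sunday; no weekend or holiday adjustment applies.
Applying the 30-calendar-day extension: Oct 15, 2017 + 30 days = Nov 14, 2017.
Nov 14, 2017 falls on a Tuesday. The rules make no weekend/holiday allowance, so it remains Nov 14, 2017.
Deadline: Nov 14, 2017.

Nov 14, 2017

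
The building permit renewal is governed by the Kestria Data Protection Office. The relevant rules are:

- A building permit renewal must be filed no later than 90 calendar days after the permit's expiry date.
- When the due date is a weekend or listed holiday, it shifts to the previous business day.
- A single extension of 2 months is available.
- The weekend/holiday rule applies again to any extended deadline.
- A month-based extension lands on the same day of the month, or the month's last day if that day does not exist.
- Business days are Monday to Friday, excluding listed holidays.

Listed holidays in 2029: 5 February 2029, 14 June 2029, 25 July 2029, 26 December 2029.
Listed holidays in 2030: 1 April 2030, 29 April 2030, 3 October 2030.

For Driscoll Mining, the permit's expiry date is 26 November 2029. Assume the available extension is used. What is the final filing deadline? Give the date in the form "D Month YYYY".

Adding 90 calendar days to 26 November 2029 gives 24 February 2030.
24 February 2030 is a Sunday, so it moves to the preceding business day, 22 February 2030 (Friday).
The 2 months extension carries 22 February 2030 to 22 April 2030.
Since 22 April 2030 is a Monday and not a holiday, the date is unchanged.
Final deadline: 22 April 2030.

22 April 2030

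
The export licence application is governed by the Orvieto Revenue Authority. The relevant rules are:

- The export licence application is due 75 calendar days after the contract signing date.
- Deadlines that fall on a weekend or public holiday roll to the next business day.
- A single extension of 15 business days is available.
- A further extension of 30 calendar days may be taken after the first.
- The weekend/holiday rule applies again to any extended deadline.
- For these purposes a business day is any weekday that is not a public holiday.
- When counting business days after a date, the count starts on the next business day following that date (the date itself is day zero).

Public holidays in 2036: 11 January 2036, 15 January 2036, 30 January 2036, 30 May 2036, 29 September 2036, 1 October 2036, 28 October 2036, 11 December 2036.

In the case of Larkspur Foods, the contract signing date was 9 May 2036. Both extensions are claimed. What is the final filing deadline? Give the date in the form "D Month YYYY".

Adding 75 calendar days to 9 May 2036 gives 23 July 2036.
23 July 2036 falls on a Wednesday, which is a business day, so no adjustment is needed.
The 15-business-day extension runs from 23 July 2036 to 13 August 2036.
Since 13 August 2036 is a Wednesday and not a holiday, the date is unchanged.
Applying the 30-calendar-day extension: 13 August 2036 + 30 days = 12 September 2036.
12 September 2036 falls on a Friday, which is a business day, so no adjustment is needed.
Deadline: 12 September 2036.

12 September 2036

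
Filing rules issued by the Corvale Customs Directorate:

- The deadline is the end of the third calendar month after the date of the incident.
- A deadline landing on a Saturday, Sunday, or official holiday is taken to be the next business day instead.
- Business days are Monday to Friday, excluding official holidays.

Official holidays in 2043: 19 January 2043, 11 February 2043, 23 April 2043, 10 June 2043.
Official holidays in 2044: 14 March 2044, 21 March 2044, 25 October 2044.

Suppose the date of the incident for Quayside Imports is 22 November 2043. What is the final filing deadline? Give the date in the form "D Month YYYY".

The third month after 22 November 2043 is February 2044, whose last day is 29 February 2044.
29 February 2044 is a Monday and not a listed holiday, so it stands.
The final due date is 29 February 2044.

29 February 2044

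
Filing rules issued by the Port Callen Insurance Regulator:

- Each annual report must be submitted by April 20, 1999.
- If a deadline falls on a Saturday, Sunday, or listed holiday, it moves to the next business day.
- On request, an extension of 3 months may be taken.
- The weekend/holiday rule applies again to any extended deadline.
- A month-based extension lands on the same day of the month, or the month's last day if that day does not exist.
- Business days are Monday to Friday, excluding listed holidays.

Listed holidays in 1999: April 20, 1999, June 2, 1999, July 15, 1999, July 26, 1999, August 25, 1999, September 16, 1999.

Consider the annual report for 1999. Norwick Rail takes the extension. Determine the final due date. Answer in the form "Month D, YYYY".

July 21, 1999

Start from the fixed due date, April 20, 1999.
April 20, 1999 is a listed holiday; the next business day is April 21, 1999 (Wednesday).
Add 3 months to April 21, 1999: July 21, 1999.
Since July 21, 1999 is a Wednesday and not a holiday, the date is unchanged.
So the filing is due July 21, 1999.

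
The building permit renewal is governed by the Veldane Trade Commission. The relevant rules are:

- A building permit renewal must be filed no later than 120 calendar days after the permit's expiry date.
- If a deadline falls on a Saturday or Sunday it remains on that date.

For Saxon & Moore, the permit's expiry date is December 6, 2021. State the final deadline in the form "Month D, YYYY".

Trigger date December 6, 2021 + 120 calendar days = April 5, 2022.
No adjustment is made for weekends or holidays, so April 5, 2022 stands.
Deadline: April 5, 2022.

April 5, 2022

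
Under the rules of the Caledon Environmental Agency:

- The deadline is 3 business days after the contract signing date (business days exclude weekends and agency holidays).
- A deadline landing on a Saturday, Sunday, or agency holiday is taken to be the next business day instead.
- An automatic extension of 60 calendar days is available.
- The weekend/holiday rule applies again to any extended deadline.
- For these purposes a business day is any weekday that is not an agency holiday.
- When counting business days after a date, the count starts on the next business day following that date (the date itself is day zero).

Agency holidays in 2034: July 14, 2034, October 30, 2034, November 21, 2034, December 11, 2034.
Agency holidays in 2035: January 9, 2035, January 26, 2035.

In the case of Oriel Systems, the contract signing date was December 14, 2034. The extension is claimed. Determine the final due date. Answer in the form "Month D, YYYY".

February 19, 2035

3 business days after December 14, 2034, excluding weekends and holidays, is December 19, 2034.
December 19, 2034 is a Tuesday and not a listed holiday, so it stands.
Applying the 60-calendar-day extension: December 19, 2034 + 60 days = February 17, 2035.
February 17, 2035 falls on a Saturday. Rolling to the next business day gives February 19, 2035, a Monday.
Final deadline: February 19, 2035.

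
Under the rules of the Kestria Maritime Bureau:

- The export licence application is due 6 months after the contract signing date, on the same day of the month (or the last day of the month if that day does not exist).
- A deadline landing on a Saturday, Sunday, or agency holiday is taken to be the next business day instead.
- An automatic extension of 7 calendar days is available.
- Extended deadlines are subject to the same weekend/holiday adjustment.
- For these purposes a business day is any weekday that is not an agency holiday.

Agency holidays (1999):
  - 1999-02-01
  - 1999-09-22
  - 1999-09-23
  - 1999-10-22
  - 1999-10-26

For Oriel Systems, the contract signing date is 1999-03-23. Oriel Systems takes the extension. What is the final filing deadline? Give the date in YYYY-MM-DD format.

Moving 6 months forward from 1999-03-23 on the corresponding day gives 1999-09-23.
1999-09-23 falls on a listed holiday. Rolling to the next business day gives 1999-09-24, a Friday.
Add the 7 calendar-day extension to 1999-09-24: 1999-10-01.
1999-10-01 (Friday) is already a business day.
The final due date is 1999-10-01.

1999-10-01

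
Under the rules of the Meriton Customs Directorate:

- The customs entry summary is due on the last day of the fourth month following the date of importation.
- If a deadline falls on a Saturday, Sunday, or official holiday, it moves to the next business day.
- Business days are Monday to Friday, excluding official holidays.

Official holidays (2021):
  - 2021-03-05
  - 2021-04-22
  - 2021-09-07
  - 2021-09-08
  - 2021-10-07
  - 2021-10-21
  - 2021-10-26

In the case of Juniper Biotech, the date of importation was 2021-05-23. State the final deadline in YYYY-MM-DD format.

2021-09-30

4 months after 2021-05-23 is September 2021; that month ends on 2021-09-30.
2021-09-30 (Thursday) is already a business day.
Final deadline: 2021-09-30.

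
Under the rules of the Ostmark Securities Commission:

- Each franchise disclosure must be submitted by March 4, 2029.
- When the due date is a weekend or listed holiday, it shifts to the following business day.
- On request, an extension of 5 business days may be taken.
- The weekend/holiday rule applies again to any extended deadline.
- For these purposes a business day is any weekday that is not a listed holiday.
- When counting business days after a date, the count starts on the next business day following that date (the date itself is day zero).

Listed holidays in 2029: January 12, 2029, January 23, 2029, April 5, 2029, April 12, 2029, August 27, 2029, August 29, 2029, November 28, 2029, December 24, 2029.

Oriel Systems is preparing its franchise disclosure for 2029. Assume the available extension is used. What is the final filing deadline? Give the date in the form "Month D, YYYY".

The stated deadline is March 4, 2029.
March 4, 2029 is a Sunday; the next business day is March 5, 2029 (Monday).
The 5-business-day extension runs from March 5, 2029 to March 12, 2029.
Since March 12, 2029 is a Monday and not a holiday, the date is unchanged.
The final due date is March 12, 2029.

March 12, 2029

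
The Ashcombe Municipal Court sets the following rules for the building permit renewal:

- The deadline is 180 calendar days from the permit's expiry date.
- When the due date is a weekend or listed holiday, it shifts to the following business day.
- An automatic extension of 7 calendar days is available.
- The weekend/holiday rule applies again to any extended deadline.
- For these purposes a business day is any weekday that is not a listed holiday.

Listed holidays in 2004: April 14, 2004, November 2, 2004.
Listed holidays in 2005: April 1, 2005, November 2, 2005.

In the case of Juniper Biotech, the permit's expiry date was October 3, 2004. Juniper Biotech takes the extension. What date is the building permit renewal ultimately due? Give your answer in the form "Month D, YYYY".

180 calendar days after October 3, 2004 is April 1, 2005.
April 1, 2005 falls on a listed holiday. Rolling to the next business day gives April 4, 2005, a Monday.
Add the 7 calendar-day extension to April 4, 2005: April 11, 2005.
April 11, 2005 is a Monday and not a listed holiday, so it stands.
Deadline: April 11, 2005.

April 11, 2005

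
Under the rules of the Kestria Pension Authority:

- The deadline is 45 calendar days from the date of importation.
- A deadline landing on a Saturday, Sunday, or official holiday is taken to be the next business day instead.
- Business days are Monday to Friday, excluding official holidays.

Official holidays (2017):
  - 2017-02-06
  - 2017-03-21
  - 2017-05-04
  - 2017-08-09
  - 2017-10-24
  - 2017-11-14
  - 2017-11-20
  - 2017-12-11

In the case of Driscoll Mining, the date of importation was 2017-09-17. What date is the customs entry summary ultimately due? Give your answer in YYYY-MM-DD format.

From 2017-09-17, 45 calendar days later is 2017-11-01.
2017-11-01 falls on a Wednesday, which is a business day, so no adjustment is needed.
The final due date is 2017-11-01.

2017-11-01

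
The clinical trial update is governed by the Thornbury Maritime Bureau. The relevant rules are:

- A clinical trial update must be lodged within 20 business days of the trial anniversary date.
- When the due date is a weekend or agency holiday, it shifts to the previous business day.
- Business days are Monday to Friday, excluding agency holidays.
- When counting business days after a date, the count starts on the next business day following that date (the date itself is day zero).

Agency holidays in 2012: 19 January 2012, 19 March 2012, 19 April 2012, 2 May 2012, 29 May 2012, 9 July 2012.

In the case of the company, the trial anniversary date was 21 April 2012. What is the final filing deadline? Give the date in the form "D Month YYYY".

21 May 2012

Counting 20 business days after 21 April 2012 (skipping weekends and listed holidays) reaches 21 May 2012.
Since 21 May 2012 is a Monday and not a holiday, the date is unchanged.
Final deadline: 21 May 2012.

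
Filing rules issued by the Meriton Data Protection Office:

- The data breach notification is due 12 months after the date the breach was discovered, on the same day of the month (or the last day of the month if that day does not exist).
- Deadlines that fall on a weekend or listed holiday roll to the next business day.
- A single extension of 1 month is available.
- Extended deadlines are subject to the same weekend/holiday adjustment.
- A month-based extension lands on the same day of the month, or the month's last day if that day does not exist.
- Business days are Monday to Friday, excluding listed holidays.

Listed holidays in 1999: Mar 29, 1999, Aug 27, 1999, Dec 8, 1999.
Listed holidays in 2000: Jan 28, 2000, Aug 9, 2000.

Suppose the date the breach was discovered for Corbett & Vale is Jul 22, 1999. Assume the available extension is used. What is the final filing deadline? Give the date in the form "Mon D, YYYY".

Moving 12 months forward from Jul 22, 1999 on the corresponding day gives Jul 22, 2000.
Jul 22, 2000 falls on a Saturday. Rolling to the next business day gives Jul 24, 2000, a Monday.
Applying the 1 month extension: 1 month after Jul 24, 2000 is Aug 24, 2000.
Aug 24, 2000 falls on a Thursday, which is a business day, so no adjustment is needed.
Final deadline: Aug 24, 2000.

Aug 24, 2000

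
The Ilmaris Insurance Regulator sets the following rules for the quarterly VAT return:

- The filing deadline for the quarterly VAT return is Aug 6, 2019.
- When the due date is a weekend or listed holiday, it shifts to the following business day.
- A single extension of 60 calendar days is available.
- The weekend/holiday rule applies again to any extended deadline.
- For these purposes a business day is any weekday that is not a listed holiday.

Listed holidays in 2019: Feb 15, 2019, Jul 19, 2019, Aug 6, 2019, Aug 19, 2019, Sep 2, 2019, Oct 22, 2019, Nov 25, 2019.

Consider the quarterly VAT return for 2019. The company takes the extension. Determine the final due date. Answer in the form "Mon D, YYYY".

The statutory due date is Aug 6, 2019.
Aug 6, 2019 falls on a listed holiday. Rolling to the next business day gives Aug 7, 2019, a Wednesday.
Add the 60 calendar-day extension to Aug 7, 2019: Oct 6, 2019.
Because Oct 6, 2019 is a Sunday, the deadline becomes Oct 7, 2019 (Monday).
So the filing is due Oct 7, 2019.

Oct 7, 2019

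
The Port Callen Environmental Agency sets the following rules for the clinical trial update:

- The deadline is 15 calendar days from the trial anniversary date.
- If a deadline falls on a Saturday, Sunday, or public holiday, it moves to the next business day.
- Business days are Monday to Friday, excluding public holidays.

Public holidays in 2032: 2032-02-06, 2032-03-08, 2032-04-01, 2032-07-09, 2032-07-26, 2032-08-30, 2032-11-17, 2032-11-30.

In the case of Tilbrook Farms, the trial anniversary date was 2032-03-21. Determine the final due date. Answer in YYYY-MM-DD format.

15 calendar days after 2032-03-21 is 2032-04-05.
2032-04-05 (Monday) is already a business day.
Final deadline: 2032-04-05.

2032-04-05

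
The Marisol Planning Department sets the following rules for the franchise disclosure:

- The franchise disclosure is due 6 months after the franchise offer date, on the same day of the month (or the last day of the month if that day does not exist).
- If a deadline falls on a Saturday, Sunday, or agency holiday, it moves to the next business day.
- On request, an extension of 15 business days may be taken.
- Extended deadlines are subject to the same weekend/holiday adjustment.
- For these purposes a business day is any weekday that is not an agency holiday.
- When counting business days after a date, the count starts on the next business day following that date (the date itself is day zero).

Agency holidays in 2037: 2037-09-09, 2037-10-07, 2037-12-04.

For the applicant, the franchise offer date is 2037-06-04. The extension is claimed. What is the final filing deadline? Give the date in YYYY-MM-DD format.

6 months after 2037-06-04, on the same day of the month, is 2037-12-04.
2037-12-04 is a listed holiday, so it moves to the next business day, 2037-12-07 (Monday).
Applying the 15-business-day extension: 15 business days after 2037-12-07 is 2037-12-28.
2037-12-28 (Monday) is already a business day.
The final due date is 2037-12-28.

2037-12-28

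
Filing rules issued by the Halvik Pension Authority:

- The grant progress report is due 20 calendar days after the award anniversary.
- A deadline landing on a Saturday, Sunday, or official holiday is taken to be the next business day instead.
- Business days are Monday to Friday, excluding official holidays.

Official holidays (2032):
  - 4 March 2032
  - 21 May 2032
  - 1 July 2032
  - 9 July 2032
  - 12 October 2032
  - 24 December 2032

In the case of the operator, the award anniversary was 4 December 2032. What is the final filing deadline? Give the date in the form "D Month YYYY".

27 December 2032

20 calendar days after 4 December 2032 is 24 December 2032.
24 December 2032 is a listed holiday, so it moves to the next business day, 27 December 2032 (Monday).
So the filing is due 27 December 2032.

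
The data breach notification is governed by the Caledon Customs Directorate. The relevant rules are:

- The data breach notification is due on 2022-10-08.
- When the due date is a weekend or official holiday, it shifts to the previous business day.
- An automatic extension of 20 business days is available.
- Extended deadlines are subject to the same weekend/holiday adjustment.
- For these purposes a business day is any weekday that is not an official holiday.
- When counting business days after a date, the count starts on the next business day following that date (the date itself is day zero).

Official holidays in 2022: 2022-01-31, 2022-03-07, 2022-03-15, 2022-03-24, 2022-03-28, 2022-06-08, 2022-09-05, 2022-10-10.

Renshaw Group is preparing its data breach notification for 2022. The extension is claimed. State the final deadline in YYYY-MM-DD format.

The stated deadline is 2022-10-08.
Because 2022-10-08 is a Saturday, the deadline becomes 2022-10-07 (Friday).
The 20-business-day extension runs from 2022-10-07 to 2022-11-07.
2022-11-07 is a Monday and not a listed holiday, so it stands.
Deadline: 2022-11-07.

2022-11-07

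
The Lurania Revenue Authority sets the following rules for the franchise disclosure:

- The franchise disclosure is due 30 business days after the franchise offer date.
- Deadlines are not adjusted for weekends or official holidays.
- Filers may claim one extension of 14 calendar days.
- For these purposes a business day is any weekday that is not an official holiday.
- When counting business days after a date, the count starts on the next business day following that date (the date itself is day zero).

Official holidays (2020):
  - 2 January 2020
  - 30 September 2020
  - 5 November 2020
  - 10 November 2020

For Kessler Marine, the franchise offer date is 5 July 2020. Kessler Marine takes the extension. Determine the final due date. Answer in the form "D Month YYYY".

Counting 30 business days after 5 July 2020 (skipping weekends and listed holidays) reaches 14 August 2020.
No adjustment is made for weekends or holidays, so 14 August 2020 stands.
Applying the 14-calendar-day extension: 14 August 2020 + 14 days = 28 August 2020.
28 August 2020 is a Friday; no weekend or holiday adjustment applies.
Final deadline: 28 August 2020.

28 August 2020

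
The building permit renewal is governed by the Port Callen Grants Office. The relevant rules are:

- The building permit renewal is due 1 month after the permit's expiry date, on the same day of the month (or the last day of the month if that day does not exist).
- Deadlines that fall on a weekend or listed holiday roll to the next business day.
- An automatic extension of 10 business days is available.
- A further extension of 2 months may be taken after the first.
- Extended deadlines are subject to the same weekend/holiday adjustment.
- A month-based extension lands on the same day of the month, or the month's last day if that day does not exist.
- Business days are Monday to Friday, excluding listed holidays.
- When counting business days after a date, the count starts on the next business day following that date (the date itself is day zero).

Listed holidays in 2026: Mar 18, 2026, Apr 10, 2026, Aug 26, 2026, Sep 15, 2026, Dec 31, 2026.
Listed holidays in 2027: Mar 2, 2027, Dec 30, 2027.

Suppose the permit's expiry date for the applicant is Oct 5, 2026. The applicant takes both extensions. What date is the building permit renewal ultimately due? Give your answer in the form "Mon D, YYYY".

1 month from Oct 5, 2026 is Nov 5, 2026.
Nov 5, 2026 (Thursday) is already a business day.
The 10-business-day extension runs from Nov 5, 2026 to Nov 19, 2026.
Nov 19, 2026 is a Thursday and not a listed holiday, so it stands.
Applying the 2 months extension: 2 months after Nov 19, 2026 is Jan 19, 2027.
Jan 19, 2027 (Tuesday) is already a business day.
Final deadline: Jan 19, 2027.

Jan 19, 2027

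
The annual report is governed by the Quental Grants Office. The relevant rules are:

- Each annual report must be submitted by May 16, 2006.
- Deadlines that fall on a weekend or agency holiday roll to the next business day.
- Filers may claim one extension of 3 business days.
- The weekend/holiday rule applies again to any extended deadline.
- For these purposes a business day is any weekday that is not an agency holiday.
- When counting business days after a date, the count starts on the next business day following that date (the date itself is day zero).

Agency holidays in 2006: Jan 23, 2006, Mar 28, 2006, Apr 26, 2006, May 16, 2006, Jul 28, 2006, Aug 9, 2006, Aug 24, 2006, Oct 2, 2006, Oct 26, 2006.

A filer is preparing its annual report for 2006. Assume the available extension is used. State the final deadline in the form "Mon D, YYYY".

The statutory due date is May 16, 2006.
May 16, 2006 is a listed holiday; the next business day is May 17, 2006 (Wednesday).
The 3-business-day extension runs from May 17, 2006 to May 22, 2006.
May 22, 2006 falls on a Monday, which is a business day, so no adjustment is needed.
Deadline: May 22, 2006.

May 22, 2006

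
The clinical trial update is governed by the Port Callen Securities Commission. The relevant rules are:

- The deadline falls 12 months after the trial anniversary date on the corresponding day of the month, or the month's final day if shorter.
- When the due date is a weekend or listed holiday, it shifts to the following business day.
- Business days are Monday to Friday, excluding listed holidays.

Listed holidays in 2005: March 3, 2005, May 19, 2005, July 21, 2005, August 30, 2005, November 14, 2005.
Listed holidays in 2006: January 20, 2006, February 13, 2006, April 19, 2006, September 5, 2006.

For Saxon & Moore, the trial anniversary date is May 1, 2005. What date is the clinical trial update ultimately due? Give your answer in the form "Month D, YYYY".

12 months from May 1, 2005 is May 1, 2006.
Since May 1, 2006 is a Monday and not a holiday, the date is unchanged.
The final due date is May 1, 2006.

May 1, 2006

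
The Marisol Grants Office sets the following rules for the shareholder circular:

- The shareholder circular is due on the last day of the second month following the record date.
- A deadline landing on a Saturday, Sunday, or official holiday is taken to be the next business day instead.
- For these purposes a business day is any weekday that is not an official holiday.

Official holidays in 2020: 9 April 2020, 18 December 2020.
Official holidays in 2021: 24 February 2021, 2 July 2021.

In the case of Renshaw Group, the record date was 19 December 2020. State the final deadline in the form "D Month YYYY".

1 March 2021

2 months after 19 December 2020 is February 2021; that month ends on 28 February 2021.
28 February 2021 is a Sunday; the next business day is 1 March 2021 (Monday).
Deadline: 1 March 2021.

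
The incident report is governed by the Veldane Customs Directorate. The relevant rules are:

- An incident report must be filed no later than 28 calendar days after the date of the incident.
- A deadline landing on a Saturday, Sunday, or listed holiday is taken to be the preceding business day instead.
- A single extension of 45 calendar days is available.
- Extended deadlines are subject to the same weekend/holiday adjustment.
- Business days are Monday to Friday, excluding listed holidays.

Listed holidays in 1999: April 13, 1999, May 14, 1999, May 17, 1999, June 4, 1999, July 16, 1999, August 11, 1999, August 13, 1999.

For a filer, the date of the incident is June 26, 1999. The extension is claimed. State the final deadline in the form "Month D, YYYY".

September 6, 1999

28 calendar days after June 26, 1999 is July 24, 1999.
July 24, 1999 is a Saturday; the preceding business day is July 23, 1999 (Friday).
With the 45-day extension, July 23, 1999 becomes September 6, 1999.
September 6, 1999 (Monday) is already a business day.
So the filing is due September 6, 1999.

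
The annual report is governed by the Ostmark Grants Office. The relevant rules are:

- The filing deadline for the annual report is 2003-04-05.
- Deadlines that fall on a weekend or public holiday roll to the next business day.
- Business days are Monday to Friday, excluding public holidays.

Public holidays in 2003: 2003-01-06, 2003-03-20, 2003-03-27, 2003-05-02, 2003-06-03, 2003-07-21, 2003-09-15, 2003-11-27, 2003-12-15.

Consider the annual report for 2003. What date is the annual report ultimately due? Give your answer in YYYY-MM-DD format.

Start from the fixed due date, 2003-04-05.
Because 2003-04-05 is a Saturday, the deadline becomes 2003-04-07 (Monday).
Deadline: 2003-04-07.

2003-04-07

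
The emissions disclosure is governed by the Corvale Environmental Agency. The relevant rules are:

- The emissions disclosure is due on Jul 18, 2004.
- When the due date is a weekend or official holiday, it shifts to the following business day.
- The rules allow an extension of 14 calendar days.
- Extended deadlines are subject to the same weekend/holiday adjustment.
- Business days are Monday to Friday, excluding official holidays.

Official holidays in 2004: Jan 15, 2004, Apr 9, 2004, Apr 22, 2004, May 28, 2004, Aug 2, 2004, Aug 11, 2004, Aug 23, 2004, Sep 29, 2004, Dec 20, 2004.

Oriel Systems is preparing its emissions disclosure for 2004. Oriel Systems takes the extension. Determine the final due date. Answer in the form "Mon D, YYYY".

The statutory due date is Jul 18, 2004.
Jul 18, 2004 is a Sunday; the next business day is Jul 19, 2004 (Monday).
Add the 14 calendar-day extension to Jul 19, 2004: Aug 2, 2004.
Aug 2, 2004 is a listed holiday; the next business day is Aug 3, 2004 (Tuesday).
So the filing is due Aug 3, 2004.

Aug 3, 2004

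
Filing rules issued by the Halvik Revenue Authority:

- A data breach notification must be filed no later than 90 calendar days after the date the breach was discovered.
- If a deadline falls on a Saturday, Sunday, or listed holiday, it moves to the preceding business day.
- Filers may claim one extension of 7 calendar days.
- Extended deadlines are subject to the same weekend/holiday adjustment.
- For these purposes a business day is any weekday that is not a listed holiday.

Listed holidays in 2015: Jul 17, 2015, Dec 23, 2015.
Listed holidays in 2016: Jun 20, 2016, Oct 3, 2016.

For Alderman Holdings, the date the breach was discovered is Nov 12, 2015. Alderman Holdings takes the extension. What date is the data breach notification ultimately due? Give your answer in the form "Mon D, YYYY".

Feb 17, 2016

90 calendar days after Nov 12, 2015 is Feb 10, 2016.
Feb 10, 2016 is a Wednesday and not a listed holiday, so it stands.
Add the 7 calendar-day extension to Feb 10, 2016: Feb 17, 2016.
Since Feb 17, 2016 is a Wednesday and not a holiday, the date is unchanged.
Deadline: Feb 17, 2016.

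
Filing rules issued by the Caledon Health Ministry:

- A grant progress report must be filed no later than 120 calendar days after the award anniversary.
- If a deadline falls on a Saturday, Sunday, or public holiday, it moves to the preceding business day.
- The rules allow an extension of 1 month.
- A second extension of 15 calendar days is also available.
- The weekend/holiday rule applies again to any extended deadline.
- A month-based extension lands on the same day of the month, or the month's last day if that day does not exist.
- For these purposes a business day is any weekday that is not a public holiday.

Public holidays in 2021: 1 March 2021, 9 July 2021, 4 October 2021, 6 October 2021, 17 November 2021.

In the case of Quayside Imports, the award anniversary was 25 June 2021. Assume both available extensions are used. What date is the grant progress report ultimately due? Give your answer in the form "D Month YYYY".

7 December 2021

Adding 120 calendar days to 25 June 2021 gives 23 October 2021.
23 October 2021 is a Saturday, so it moves to the preceding business day, 22 October 2021 (Friday).
Add 1 month to 22 October 2021: 22 November 2021.
22 November 2021 (Monday) is already a business day.
The 15-calendar-day extension moves the deadline from 22 November 2021 to 7 December 2021.
7 December 2021 falls on a Tuesday, which is a business day, so no adjustment is needed.
Final deadline: 7 December 2021.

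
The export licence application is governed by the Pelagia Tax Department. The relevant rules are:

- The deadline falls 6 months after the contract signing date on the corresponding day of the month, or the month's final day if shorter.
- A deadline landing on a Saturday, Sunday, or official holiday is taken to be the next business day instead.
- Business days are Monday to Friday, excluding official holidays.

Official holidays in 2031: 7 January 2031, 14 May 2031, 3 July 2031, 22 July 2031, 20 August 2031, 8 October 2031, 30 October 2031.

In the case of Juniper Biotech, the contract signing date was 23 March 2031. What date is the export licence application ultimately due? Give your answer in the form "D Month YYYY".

23 September 2031

Moving 6 months forward from 23 March 2031 on the corresponding day gives 23 September 2031.
23 September 2031 (Tuesday) is already a business day.
Deadline: 23 September 2031.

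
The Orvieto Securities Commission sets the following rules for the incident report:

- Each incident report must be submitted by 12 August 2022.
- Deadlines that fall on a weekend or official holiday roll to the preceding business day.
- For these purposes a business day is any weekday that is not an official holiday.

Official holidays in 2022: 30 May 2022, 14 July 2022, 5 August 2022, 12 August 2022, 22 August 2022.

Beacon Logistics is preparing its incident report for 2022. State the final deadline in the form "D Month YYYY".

11 August 2022

The statutory due date is 12 August 2022.
12 August 2022 falls on a listed holiday. Rolling to the preceding business day gives 11 August 2022, a Thursday.
So the filing is due 11 August 2022.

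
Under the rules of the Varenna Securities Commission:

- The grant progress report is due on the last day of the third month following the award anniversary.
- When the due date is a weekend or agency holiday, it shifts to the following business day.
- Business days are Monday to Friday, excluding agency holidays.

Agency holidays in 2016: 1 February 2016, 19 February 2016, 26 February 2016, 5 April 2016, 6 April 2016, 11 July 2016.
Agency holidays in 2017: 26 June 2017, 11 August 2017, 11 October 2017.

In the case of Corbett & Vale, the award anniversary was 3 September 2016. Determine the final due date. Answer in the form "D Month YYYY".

The third month after 3 September 2016 is December 2016, whose last day is 31 December 2016.
31 December 2016 is a Saturday, so it moves to the next business day, 2 January 2017 (Monday).
The final due date is 2 January 2017.

2 January 2017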